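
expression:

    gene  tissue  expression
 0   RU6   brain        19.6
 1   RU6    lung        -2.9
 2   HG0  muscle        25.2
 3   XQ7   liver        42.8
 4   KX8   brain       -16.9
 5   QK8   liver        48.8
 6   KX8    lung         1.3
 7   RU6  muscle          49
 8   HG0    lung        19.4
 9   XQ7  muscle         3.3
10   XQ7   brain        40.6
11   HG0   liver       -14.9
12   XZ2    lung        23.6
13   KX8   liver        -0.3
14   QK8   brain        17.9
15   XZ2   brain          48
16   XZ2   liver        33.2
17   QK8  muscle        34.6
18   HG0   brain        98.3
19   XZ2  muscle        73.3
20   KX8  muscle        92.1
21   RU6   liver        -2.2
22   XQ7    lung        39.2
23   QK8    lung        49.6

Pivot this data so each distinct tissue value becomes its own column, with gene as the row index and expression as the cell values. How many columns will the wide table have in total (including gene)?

5

1 column for gene plus 4 distinct tissue values → 5 columns.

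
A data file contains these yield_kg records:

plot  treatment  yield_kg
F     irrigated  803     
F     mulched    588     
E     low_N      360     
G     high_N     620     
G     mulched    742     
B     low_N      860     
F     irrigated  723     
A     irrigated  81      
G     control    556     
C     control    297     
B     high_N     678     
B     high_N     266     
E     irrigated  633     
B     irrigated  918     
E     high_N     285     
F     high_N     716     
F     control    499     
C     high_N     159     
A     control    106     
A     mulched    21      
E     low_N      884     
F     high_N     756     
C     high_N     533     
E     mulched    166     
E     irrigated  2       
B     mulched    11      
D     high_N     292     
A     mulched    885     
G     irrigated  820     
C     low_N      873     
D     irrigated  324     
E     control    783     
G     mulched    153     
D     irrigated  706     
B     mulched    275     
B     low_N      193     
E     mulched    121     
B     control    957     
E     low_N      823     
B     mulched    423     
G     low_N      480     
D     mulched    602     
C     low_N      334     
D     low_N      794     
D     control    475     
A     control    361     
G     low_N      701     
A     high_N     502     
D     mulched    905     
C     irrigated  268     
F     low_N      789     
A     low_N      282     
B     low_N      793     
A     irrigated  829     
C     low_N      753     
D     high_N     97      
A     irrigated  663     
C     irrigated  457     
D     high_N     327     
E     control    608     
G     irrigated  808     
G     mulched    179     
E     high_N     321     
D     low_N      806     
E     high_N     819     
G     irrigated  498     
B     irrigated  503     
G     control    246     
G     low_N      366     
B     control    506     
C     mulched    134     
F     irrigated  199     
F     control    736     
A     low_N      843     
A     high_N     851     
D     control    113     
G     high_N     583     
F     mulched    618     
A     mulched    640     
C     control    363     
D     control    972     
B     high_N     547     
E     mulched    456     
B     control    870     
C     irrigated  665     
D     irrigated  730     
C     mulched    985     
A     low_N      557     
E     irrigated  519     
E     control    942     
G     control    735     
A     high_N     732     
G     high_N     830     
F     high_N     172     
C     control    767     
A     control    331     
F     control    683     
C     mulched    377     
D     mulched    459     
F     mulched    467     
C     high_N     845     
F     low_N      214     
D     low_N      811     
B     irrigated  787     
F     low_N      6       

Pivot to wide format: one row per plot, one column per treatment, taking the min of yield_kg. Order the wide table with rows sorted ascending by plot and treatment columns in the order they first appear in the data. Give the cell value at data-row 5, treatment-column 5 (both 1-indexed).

With rows sorted ascending by plot, row 5 is plot=E. treatment columns in first-appearance order: irrigated, mulched, low_N, high_N, control; column 5 is control.
Long rows with plot=E, treatment=control: min(783, 608, 942) = 608.

608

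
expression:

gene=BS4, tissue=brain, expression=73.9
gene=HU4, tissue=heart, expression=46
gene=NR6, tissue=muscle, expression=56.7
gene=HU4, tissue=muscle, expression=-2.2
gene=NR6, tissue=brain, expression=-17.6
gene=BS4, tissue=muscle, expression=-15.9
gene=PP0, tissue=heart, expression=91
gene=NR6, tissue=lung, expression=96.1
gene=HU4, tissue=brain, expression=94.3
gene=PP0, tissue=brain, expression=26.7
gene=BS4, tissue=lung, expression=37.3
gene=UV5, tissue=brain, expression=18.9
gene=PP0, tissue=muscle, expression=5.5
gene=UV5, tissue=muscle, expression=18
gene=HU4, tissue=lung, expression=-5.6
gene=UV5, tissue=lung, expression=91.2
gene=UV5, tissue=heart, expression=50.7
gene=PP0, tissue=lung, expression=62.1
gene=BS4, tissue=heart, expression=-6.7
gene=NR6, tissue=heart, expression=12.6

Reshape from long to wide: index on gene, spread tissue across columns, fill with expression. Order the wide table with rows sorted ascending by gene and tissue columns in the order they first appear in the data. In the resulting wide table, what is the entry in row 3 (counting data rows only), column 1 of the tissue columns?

With rows sorted ascending by gene, row 3 is gene=NR6. tissue columns in first-appearance order: brain, heart, muscle, lung; column 1 is brain.
Long rows with gene=NR6, tissue=brain: expression = -17.6.

-17.6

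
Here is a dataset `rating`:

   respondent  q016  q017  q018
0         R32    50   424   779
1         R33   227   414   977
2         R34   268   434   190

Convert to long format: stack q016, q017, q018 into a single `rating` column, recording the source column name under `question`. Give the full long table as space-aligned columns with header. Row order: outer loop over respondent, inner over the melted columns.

Each (respondent, column) pair becomes one row: 3 × 3 = 9 rows.
For example, (R32, q016) → rating=50.

respondent  question  rating
R32         q016      50    
R32         q017      424   
R32         q018      779   
R33         q016      227   
R33         q017      414   
R33         q018      977   
R34         q016      268   
R34         q017      434   
R34         q018      190   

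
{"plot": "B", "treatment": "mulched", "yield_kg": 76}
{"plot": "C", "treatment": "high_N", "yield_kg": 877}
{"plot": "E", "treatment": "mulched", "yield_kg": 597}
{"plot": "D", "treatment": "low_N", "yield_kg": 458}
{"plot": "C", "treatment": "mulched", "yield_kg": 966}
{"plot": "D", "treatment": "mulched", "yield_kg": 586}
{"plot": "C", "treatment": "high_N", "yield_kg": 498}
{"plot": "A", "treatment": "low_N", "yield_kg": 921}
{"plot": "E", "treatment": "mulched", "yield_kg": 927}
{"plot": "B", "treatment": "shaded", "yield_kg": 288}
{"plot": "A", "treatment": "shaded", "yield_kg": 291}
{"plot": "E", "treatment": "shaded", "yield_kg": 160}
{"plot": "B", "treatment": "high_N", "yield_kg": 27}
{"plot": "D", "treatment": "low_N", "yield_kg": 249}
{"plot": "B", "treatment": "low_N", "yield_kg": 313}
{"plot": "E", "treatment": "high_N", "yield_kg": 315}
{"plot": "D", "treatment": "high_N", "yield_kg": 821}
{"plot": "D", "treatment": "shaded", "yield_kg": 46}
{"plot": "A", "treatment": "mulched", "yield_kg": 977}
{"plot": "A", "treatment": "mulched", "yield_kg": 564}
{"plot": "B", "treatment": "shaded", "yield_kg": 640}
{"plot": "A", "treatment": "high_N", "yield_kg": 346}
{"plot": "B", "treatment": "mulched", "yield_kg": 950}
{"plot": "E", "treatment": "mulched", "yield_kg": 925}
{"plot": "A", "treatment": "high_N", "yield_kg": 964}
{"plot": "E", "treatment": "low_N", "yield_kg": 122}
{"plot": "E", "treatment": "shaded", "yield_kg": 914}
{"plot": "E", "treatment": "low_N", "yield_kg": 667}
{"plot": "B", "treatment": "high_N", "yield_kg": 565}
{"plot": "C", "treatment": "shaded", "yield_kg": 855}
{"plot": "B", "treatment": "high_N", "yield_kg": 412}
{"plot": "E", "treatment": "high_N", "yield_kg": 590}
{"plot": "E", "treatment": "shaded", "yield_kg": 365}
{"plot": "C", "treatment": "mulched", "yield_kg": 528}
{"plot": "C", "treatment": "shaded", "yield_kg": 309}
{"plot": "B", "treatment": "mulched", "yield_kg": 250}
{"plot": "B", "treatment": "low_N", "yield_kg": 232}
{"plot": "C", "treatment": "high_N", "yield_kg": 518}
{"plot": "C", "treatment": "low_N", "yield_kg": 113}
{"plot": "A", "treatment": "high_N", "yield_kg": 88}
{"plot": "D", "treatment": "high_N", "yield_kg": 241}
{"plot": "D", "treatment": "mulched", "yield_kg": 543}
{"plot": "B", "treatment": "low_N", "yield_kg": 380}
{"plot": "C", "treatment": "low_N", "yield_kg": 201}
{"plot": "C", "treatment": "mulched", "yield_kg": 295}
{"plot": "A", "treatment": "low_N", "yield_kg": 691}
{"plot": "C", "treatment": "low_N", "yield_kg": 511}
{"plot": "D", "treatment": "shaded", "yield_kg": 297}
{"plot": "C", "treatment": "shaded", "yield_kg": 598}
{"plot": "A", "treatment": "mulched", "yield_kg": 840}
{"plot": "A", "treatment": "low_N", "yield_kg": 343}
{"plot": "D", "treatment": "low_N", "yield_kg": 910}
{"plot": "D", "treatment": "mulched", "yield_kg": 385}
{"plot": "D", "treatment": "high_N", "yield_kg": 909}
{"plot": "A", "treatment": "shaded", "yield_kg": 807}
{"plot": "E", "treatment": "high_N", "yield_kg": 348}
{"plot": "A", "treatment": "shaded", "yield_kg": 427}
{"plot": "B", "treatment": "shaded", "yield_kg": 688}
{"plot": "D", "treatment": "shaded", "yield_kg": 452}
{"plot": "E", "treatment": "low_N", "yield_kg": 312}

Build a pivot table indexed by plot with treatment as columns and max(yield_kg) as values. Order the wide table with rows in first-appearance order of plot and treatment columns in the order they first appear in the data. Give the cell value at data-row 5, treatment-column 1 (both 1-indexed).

With rows in first-appearance order of plot, row 5 is plot=A. treatment columns in first-appearance order: mulched, high_N, low_N, shaded; column 1 is mulched.
Long rows with plot=A, treatment=mulched: max(977, 564, 840) = 977.

977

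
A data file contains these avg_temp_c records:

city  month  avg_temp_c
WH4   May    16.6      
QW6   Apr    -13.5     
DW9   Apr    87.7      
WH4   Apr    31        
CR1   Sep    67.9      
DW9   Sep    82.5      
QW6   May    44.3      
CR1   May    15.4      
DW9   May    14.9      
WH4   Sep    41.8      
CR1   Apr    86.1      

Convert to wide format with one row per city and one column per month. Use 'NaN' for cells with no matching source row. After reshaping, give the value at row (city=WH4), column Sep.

The long row with city=WH4, month=Sep has avg_temp_c=41.8.

41.8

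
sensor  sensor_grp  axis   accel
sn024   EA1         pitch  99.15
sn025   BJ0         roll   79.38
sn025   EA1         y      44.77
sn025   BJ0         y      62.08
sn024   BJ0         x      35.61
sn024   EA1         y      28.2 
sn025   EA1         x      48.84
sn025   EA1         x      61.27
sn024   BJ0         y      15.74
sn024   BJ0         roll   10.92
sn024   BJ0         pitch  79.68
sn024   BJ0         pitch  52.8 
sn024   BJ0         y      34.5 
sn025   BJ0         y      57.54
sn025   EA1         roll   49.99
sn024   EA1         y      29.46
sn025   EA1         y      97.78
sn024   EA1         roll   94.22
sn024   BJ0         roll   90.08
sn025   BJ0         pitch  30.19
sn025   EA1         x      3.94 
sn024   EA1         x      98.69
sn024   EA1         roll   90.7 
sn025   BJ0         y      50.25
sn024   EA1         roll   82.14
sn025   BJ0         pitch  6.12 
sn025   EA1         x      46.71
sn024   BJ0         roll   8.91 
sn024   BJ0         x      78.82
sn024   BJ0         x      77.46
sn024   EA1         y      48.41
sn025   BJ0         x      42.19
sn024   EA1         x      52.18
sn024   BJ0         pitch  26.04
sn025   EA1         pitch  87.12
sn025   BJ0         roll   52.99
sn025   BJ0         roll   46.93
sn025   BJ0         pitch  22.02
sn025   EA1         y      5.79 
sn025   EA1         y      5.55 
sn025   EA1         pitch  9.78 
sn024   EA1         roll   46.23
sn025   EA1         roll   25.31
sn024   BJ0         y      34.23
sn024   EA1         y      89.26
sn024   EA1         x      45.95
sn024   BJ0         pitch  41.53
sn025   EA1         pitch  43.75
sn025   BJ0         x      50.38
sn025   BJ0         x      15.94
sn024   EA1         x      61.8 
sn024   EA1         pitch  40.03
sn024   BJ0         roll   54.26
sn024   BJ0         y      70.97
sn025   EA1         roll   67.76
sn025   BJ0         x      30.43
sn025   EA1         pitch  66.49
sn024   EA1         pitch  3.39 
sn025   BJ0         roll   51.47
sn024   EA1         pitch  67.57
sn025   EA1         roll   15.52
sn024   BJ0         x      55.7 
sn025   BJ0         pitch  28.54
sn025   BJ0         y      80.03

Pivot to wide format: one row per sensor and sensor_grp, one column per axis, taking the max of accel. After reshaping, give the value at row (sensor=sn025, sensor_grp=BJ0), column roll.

Rows with sensor=sn025, sensor_grp=BJ0 and axis=roll: accel values are 79.38, 52.99, 46.93, 51.47.
max(79.38, 52.99, 46.93, 51.47) = 79.38.

79.38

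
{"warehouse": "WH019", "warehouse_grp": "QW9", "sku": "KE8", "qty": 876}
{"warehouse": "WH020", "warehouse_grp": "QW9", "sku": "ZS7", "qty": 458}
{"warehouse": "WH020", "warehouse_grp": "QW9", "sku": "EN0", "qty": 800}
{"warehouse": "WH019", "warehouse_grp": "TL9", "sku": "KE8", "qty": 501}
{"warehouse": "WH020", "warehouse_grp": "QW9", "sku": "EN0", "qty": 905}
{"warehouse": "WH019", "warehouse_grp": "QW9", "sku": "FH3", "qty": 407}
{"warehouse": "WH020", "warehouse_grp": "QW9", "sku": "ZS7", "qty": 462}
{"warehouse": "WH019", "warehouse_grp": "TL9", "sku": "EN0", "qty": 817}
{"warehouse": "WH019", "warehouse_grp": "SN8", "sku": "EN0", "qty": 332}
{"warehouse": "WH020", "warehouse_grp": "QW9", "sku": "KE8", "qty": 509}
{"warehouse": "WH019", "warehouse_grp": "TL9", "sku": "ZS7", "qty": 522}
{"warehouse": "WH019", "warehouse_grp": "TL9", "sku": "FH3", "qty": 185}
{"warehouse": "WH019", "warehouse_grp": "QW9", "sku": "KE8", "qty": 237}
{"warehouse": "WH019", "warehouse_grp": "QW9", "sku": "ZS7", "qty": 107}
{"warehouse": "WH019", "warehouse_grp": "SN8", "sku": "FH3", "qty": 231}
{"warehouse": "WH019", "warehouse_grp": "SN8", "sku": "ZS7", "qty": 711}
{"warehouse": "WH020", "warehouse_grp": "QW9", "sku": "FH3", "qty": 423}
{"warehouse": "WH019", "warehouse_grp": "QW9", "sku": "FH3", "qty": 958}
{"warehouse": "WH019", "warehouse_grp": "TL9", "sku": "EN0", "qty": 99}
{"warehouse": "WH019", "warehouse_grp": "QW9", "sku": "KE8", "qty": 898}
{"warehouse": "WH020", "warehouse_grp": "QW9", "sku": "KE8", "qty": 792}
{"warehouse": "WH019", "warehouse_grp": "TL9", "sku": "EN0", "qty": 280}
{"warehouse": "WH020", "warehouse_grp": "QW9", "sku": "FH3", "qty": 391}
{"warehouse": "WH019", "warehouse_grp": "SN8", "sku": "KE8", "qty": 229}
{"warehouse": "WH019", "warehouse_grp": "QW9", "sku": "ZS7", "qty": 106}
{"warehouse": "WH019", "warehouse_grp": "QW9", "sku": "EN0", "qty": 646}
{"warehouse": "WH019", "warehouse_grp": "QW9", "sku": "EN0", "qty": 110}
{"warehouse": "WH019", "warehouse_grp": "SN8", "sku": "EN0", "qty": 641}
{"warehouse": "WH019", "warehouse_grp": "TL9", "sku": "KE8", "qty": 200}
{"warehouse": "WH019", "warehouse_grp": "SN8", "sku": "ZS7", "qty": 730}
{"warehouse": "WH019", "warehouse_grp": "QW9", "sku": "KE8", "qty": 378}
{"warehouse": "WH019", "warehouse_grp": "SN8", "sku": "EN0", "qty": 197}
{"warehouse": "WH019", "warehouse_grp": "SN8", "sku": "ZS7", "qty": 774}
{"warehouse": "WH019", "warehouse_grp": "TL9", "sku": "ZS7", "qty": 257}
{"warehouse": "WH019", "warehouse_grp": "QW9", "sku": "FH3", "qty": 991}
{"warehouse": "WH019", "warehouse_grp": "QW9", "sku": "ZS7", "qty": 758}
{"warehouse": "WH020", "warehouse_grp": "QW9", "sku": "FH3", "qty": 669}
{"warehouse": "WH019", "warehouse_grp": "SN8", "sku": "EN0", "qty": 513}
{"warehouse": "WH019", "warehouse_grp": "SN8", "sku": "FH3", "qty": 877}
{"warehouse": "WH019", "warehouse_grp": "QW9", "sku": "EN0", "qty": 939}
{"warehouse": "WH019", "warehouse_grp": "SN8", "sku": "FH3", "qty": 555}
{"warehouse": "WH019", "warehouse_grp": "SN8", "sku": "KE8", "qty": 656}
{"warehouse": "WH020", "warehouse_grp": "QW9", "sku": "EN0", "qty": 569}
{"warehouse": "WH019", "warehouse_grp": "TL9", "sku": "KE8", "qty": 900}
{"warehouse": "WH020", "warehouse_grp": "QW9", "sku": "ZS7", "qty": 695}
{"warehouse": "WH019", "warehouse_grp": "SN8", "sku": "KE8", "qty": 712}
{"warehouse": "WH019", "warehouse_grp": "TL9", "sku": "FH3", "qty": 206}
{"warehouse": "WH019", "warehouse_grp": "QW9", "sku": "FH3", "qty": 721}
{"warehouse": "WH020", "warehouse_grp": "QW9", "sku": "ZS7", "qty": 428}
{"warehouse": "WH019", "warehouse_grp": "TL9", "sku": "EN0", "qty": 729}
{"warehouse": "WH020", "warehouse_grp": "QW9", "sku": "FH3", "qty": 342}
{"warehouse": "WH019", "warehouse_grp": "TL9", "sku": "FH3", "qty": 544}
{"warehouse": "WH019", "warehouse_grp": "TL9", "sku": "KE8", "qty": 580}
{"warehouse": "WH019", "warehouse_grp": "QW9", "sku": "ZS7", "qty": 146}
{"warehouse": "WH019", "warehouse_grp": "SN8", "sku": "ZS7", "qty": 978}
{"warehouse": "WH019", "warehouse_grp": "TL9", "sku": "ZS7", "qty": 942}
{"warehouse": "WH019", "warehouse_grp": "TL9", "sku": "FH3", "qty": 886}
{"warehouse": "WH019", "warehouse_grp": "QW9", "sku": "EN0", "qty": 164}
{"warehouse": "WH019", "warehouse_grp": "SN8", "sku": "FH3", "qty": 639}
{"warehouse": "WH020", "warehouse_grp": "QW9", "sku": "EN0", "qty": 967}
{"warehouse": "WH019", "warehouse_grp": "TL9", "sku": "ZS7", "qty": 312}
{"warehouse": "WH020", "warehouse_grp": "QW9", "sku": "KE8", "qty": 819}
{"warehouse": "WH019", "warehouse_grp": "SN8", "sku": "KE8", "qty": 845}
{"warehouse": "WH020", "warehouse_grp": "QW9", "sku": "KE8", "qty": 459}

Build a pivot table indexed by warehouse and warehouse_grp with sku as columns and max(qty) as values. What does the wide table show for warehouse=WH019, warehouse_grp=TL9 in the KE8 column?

Rows with warehouse=WH019, warehouse_grp=TL9 and sku=KE8: qty values are 501, 200, 900, 580.
max(501, 200, 900, 580) = 900.

900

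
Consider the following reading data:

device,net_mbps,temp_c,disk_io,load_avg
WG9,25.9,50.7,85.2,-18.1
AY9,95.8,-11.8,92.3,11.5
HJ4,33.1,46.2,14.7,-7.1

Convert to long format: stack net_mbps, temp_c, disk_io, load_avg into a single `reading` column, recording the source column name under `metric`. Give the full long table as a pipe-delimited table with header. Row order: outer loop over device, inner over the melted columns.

| device | metric | reading |
| WG9 | net_mbps | 25.9 |
| WG9 | temp_c | 50.7 |
| WG9 | disk_io | 85.2 |
| WG9 | load_avg | -18.1 |
| AY9 | net_mbps | 95.8 |
| AY9 | temp_c | -11.8 |
| AY9 | disk_io | 92.3 |
| AY9 | load_avg | 11.5 |
| HJ4 | net_mbps | 33.1 |
| HJ4 | temp_c | 46.2 |
| HJ4 | disk_io | 14.7 |
| HJ4 | load_avg | -7.1 |

Each (device, column) pair becomes one row: 3 × 4 = 12 rows.
For example, (WG9, net_mbps) → reading=25.9.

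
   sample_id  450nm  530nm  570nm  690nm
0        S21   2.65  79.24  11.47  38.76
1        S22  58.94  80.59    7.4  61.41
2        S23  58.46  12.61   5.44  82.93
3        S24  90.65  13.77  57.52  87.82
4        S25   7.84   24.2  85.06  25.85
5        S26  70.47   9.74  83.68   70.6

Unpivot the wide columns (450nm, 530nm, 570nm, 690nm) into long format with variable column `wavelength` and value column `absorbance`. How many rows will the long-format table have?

6 sample_id values × 4 melted columns = 24 rows.

24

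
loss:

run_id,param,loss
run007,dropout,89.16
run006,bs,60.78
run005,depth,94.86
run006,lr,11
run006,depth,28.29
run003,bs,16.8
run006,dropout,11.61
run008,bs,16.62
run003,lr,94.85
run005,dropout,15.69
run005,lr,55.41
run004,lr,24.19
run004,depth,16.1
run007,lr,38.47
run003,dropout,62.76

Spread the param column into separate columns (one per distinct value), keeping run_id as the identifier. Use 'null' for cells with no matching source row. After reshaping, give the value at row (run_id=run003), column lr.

94.85

The long row with run_id=run003, param=lr has loss=94.85.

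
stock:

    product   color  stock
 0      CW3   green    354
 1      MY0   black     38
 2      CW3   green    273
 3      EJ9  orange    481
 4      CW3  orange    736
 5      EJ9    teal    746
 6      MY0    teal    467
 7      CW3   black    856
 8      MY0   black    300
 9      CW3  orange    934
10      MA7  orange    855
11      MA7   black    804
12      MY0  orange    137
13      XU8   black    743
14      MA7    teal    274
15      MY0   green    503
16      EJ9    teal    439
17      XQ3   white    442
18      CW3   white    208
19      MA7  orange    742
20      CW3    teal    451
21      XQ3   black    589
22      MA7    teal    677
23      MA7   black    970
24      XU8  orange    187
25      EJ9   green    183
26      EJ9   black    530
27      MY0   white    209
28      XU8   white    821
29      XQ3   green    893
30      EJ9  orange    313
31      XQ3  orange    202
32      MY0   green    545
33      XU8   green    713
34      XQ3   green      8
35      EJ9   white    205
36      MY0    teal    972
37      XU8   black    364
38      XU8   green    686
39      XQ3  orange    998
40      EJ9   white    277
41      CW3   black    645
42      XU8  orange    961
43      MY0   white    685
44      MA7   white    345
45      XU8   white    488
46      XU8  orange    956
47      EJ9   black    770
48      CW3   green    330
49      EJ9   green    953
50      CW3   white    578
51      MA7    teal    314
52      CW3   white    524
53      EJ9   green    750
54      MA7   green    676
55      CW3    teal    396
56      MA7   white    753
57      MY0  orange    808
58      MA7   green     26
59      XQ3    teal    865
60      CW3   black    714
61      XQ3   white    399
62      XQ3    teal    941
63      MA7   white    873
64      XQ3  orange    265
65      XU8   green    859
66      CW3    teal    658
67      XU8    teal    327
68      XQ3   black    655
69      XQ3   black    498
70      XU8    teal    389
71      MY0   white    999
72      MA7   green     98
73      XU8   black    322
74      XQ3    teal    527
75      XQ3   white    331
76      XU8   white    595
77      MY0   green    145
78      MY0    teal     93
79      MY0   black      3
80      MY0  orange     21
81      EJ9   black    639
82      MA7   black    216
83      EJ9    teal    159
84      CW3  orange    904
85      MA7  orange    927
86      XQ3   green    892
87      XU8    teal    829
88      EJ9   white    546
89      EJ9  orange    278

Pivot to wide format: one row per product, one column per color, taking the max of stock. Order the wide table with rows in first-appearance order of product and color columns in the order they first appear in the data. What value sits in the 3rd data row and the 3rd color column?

481

With rows in first-appearance order of product, row 3 is product=EJ9. color columns in first-appearance order: green, black, orange, teal, white; column 3 is orange.
Long rows with product=EJ9, color=orange: max(481, 313, 278) = 481.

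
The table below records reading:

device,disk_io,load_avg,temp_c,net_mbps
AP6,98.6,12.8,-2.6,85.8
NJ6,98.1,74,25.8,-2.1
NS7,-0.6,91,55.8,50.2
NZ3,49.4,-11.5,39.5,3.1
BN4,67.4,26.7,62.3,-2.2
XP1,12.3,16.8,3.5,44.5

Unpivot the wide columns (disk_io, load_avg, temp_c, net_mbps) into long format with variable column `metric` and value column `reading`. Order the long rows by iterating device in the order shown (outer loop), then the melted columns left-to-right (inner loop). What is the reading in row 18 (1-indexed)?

24 rows total (6 × 4). Row 18: index ⌊(18-1)/4⌋ = 4 into device → BN4; (18-1) mod 4 = 1 into the melted columns → load_avg.
So row 18 is (BN4, load_avg, 26.7); reading = 26.7.

26.7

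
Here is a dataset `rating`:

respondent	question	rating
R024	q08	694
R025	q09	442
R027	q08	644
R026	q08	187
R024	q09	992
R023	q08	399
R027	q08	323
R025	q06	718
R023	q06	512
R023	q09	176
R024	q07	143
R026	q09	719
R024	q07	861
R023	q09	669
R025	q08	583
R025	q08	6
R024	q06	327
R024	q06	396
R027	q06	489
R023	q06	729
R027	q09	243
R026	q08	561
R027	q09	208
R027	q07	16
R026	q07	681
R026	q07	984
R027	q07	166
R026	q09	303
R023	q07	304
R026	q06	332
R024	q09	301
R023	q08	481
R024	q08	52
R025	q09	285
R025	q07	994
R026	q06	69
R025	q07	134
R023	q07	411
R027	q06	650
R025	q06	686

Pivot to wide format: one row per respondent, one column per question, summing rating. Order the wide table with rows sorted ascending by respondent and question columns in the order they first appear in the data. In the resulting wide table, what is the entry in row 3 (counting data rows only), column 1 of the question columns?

With rows sorted ascending by respondent, row 3 is respondent=R025. question columns in first-appearance order: q08, q09, q06, q07; column 1 is q08.
Long rows with respondent=R025, question=q08: 583 + 6 = 589.

589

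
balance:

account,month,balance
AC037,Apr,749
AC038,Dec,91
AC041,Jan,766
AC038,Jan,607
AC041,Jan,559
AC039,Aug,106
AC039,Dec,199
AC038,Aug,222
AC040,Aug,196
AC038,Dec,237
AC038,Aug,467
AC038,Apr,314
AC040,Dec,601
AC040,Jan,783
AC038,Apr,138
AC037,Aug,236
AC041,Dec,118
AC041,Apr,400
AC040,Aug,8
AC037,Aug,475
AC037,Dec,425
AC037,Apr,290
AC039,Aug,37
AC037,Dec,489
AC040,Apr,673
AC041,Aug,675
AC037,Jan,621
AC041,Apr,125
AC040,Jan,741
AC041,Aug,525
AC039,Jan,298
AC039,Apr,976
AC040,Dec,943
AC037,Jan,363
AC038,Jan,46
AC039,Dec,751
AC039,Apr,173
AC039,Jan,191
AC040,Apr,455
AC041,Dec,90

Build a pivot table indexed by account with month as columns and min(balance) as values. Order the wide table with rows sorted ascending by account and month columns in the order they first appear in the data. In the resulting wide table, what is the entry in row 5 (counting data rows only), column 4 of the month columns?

With rows sorted ascending by account, row 5 is account=AC041. month columns in first-appearance order: Apr, Dec, Jan, Aug; column 4 is Aug.
Long rows with account=AC041, month=Aug: min(675, 525) = 525.

525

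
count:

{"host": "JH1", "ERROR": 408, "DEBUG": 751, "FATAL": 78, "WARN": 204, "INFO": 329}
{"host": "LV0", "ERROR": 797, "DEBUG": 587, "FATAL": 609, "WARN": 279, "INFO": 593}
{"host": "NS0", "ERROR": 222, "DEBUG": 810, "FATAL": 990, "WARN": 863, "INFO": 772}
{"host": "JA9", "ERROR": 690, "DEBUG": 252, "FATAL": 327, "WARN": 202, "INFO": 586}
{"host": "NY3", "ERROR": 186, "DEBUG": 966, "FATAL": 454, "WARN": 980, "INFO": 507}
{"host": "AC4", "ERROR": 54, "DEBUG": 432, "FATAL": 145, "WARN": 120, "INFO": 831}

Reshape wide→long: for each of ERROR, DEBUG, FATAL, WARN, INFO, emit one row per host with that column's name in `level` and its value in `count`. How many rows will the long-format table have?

30

6 host values × 5 melted columns = 30 rows.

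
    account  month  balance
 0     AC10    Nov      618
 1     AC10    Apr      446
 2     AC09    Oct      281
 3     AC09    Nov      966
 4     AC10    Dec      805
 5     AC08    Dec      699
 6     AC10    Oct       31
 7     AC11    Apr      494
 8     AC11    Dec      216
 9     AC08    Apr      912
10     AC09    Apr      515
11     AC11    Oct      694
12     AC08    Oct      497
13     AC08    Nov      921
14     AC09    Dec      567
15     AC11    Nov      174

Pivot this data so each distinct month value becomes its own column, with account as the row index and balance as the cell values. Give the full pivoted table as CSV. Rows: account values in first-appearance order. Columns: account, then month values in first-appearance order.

account,Nov,Apr,Oct,Dec
AC10,618,446,31,805
AC09,966,515,281,567
AC08,921,912,497,699
AC11,174,494,694,216

Columns: account plus the 4 distinct month values (Nov, Apr, Oct, Dec).
For example, row AC10 column Nov takes balance=618 from the long row (AC10, Nov).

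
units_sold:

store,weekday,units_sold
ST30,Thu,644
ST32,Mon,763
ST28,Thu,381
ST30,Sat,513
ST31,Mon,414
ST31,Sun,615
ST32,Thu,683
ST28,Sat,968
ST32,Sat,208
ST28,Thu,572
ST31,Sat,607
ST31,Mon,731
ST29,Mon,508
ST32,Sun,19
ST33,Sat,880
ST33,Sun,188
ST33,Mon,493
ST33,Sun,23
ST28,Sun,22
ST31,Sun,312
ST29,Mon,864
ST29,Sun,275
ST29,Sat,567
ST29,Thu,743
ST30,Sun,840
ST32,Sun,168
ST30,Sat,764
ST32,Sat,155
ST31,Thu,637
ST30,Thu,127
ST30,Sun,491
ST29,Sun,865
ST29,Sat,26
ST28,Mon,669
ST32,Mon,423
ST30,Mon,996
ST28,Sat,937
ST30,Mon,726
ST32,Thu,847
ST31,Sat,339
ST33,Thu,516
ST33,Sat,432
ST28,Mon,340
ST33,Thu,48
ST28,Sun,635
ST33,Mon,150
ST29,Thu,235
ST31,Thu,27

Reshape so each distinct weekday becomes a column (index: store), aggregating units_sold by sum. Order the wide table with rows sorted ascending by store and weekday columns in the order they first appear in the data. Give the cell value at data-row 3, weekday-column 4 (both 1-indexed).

1331

With rows sorted ascending by store, row 3 is store=ST30. weekday columns in first-appearance order: Thu, Mon, Sat, Sun; column 4 is Sun.
Long rows with store=ST30, weekday=Sun: 840 + 491 = 1331.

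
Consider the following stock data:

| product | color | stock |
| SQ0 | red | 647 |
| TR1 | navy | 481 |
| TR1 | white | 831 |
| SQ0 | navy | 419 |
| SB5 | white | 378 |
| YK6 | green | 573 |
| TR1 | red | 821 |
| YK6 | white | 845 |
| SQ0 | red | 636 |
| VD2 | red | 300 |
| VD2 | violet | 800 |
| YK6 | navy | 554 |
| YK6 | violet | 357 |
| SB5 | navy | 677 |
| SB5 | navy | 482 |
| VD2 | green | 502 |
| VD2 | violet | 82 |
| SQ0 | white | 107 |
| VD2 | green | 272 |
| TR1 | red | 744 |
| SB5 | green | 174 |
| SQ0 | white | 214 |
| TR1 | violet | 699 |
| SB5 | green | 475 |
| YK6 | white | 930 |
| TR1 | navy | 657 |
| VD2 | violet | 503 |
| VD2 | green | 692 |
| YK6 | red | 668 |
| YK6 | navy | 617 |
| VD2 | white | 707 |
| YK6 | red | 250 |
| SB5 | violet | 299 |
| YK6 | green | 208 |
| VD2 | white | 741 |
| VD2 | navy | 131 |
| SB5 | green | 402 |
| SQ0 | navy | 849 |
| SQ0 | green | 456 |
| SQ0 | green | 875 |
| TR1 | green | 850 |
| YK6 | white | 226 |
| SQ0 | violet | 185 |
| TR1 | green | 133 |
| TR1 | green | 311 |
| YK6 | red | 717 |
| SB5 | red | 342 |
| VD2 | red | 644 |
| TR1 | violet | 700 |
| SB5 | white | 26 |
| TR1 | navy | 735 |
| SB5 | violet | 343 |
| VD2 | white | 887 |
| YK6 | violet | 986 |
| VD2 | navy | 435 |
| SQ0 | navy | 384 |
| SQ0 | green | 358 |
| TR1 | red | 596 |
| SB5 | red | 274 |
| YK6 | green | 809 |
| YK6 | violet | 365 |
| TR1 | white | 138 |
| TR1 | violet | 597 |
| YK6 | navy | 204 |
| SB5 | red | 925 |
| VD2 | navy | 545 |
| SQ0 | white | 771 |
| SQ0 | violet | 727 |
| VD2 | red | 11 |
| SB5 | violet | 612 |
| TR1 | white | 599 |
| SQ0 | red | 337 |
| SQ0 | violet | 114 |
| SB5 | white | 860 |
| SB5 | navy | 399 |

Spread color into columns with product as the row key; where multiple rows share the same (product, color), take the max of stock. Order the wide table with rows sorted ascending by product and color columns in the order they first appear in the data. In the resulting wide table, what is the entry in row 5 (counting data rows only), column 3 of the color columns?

930

With rows sorted ascending by product, row 5 is product=YK6. color columns in first-appearance order: red, navy, white, green, violet; column 3 is white.
Long rows with product=YK6, color=white: max(845, 930, 226) = 930.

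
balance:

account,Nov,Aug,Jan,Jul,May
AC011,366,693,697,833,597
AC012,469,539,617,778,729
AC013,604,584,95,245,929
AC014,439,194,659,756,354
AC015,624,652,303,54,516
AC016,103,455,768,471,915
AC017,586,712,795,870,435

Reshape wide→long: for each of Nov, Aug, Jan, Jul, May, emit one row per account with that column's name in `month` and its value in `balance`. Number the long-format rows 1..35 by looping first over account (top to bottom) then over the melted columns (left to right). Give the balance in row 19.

756

35 rows total (7 × 5). Row 19: index ⌊(19-1)/5⌋ = 3 into account → AC014; (19-1) mod 5 = 3 into the melted columns → Jul.
So row 19 is (AC014, Jul, 756); balance = 756.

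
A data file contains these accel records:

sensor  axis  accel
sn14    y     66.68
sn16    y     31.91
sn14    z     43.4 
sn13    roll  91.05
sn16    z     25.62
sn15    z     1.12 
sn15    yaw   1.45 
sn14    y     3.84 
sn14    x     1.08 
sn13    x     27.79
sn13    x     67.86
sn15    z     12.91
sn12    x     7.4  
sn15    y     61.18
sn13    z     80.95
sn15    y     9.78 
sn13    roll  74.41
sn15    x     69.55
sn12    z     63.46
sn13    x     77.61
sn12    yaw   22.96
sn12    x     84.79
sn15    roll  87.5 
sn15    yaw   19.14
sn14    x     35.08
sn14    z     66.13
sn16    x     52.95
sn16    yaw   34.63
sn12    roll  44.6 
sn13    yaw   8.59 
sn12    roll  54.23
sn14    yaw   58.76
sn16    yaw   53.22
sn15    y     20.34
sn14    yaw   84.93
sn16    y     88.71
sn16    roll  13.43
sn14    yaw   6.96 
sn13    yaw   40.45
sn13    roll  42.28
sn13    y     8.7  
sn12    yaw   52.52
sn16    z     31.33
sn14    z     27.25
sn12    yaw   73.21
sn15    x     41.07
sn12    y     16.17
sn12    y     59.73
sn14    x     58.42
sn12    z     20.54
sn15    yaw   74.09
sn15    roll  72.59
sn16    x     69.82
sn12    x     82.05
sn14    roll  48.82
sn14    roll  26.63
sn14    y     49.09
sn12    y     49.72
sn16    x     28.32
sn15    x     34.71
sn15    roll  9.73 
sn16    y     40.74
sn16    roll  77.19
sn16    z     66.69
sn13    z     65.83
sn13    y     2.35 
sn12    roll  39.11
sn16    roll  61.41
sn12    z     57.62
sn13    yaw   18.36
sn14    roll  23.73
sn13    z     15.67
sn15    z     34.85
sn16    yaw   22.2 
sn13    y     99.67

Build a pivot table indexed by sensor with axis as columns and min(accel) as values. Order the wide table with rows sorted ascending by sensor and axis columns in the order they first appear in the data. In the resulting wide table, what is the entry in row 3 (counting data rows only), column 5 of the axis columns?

1.08

With rows sorted ascending by sensor, row 3 is sensor=sn14. axis columns in first-appearance order: y, z, roll, yaw, x; column 5 is x.
Long rows with sensor=sn14, axis=x: min(1.08, 35.08, 58.42) = 1.08.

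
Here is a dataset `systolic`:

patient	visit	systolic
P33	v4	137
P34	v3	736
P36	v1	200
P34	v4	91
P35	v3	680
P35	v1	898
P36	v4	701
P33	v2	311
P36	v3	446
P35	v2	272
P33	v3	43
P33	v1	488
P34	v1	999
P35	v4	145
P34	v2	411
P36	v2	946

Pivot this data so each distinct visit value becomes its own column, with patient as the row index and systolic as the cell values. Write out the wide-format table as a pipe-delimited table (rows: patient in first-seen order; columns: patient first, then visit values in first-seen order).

| patient | v4 | v3 | v1 | v2 |
| P33 | 137 | 43 | 488 | 311 |
| P34 | 91 | 736 | 999 | 411 |
| P36 | 701 | 446 | 200 | 946 |
| P35 | 145 | 680 | 898 | 272 |

Columns: patient plus the 4 distinct visit values (v4, v3, v1, v2).
For example, row P33 column v4 takes systolic=137 from the long row (P33, v4).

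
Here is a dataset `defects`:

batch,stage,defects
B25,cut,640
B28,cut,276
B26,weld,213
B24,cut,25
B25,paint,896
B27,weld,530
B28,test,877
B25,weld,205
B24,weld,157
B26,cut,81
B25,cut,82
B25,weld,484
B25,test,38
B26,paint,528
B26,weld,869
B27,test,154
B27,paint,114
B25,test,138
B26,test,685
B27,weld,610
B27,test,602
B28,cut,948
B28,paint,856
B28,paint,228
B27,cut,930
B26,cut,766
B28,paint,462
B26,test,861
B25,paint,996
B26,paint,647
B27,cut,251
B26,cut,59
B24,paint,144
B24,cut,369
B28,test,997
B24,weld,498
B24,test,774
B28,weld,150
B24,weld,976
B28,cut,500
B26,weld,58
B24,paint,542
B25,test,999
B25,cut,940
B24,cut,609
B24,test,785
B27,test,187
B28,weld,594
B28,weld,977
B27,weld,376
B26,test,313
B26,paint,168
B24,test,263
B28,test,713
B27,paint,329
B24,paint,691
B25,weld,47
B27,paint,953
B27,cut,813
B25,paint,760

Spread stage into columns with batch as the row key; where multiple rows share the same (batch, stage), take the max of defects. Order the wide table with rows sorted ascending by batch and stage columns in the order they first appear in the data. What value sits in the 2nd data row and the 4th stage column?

999

With rows sorted ascending by batch, row 2 is batch=B25. stage columns in first-appearance order: cut, weld, paint, test; column 4 is test.
Long rows with batch=B25, stage=test: max(38, 138, 999) = 999.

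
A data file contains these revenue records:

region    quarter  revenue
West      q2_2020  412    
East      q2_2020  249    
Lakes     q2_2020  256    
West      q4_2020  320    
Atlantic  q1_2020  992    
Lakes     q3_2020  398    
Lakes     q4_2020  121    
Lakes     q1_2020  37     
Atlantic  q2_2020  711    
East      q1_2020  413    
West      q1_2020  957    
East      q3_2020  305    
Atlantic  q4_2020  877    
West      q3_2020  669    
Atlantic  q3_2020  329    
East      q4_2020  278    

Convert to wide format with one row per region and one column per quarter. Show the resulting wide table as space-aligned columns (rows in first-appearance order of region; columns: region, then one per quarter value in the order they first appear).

region    q2_2020  q4_2020  q1_2020  q3_2020
West      412      320      957      669    
East      249      278      413      305    
Lakes     256      121      37       398    
Atlantic  711      877      992      329    

Columns: region plus the 4 distinct quarter values (q2_2020, q4_2020, q1_2020, q3_2020).
For example, row West column q2_2020 takes revenue=412 from the long row (West, q2_2020).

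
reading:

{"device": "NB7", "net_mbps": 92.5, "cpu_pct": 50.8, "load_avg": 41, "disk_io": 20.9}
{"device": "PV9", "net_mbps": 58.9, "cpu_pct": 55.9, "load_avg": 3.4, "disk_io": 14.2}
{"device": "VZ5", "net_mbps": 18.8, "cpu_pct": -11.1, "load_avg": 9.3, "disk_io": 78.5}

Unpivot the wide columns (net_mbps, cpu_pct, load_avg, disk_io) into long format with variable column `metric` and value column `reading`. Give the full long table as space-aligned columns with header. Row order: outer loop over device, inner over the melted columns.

Each (device, column) pair becomes one row: 3 × 4 = 12 rows.
For example, (NB7, net_mbps) → reading=92.5.

device  metric    reading
NB7     net_mbps  92.5   
NB7     cpu_pct   50.8   
NB7     load_avg  41     
NB7     disk_io   20.9   
PV9     net_mbps  58.9   
PV9     cpu_pct   55.9   
PV9     load_avg  3.4    
PV9     disk_io   14.2   
VZ5     net_mbps  18.8   
VZ5     cpu_pct   -11.1  
VZ5     load_avg  9.3    
VZ5     disk_io   78.5   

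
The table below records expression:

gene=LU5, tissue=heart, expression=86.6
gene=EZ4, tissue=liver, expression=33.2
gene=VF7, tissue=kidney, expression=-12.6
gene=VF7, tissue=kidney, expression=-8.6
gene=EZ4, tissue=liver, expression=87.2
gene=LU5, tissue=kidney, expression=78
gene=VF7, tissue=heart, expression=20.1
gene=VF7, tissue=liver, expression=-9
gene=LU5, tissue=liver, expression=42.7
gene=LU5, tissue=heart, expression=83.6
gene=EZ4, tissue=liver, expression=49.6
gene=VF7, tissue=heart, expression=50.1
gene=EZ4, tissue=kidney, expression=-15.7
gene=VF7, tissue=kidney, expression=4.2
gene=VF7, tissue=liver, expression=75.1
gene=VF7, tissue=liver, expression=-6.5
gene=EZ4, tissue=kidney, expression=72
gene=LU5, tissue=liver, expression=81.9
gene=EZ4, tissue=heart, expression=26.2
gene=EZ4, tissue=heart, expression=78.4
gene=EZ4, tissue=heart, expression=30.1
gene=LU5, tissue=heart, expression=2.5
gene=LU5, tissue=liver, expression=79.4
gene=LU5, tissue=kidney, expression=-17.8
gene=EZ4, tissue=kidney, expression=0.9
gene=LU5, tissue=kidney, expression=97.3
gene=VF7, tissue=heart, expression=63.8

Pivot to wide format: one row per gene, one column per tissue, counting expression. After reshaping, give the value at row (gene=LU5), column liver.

Rows with gene=LU5 and tissue=liver: expression values are 42.7, 81.9, 79.4.
3 rows match — count = 3.

3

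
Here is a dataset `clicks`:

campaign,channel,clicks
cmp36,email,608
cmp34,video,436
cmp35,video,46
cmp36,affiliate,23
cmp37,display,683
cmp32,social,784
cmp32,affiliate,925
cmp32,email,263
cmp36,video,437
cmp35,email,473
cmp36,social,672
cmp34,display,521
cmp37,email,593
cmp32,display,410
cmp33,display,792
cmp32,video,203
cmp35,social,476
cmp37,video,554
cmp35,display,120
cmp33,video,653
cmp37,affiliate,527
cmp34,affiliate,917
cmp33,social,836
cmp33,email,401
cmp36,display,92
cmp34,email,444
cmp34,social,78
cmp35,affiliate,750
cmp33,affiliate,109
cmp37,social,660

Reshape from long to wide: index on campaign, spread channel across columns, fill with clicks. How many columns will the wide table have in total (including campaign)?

6

1 column for campaign plus 5 distinct channel values → 6 columns.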